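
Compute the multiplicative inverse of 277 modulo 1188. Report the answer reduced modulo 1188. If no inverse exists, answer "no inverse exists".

Apply the Euclidean algorithm to 1188 and 277:
1188 = 4×277 + 80
277 = 3×80 + 37
80 = 2×37 + 6
37 = 6×6 + 1
6 = 6×1 + 0
The gcd is 1. Working backward:
1 = 37 − 6·6
1 = −6·80 + 13·37
1 = 13·277 − 45·80
1 = −45·1188 + 193·277
So 277·193 ≡ 1 (mod 1188).

193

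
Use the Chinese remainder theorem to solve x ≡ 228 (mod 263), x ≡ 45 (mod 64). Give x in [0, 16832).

Write x = 228 + 263·k. Then 263·k ≡ 45 − 228 ≡ 9 (mod 64).
Need 263⁻¹ mod 64. Extended Euclid on (64, 7):
64 = 9·7 + 1
7 = 7·1 + 0
Back-substitute:
1 = 64 − 9·7
263⁻¹ ≡ 55 (mod 64), so k ≡ 55·9 ≡ 47 (mod 64).
x = 228 + 263·47 = 12589.

12589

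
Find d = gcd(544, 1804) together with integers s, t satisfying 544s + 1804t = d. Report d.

4

Repeated division:
1804 = 3*544 + 172
544 = 3*172 + 28
172 = 6*28 + 4
28 = 7*4 + 0
gcd(544, 1804) = 4.
Back-substituting:
4 = 172 − 6·28
4 = −6·544 + 19·172
4 = 19·1804 − 63·544
So 4 = (19)·1804 + (-63)·544.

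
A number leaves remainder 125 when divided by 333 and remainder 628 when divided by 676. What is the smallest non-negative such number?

Write x = 125 + 333·k. Then 333·k ≡ 628 − 125 ≡ 503 (mod 676).
Need 333⁻¹ mod 676. Extended Euclid on (676, 333):
676 = 2×333 + 10
333 = 33×10 + 3
10 = 3×3 + 1
3 = 3×1 + 0
Back-substitute:
1 = 10 − 3·3
1 = −3·333 + 100·10
1 = 100·676 − 203·333
333⁻¹ ≡ 473 (mod 676), so k ≡ 473·503 ≡ 643 (mod 676).
x = 125 + 333·643 = 214244.

214244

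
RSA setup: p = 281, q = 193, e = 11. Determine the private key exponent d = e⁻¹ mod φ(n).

φ(n) = (p−1)(q−1) = 280·192 = 53760.
Need d with 11·d ≡ 1 (mod 53760). Apply the extended Euclidean algorithm:
53760 = 4887*11 + 3
11 = 3*3 + 2
3 = 1*2 + 1
2 = 2*1 + 0
Back-substitute:
1 = 3 − 2
1 = −11 + 4·3
1 = 4·53760 − 19549·11
So 11·(-19549) ≡ 1 (mod 53760), hence d ≡ -19549 ≡ 34211 (mod 53760).

34211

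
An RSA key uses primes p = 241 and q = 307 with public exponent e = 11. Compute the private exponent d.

φ(n) = (p−1)(q−1) = 240·306 = 73440.
Need d with 11·d ≡ 1 (mod 73440). Apply the extended Euclidean algorithm:
73440 = 6676·11 + 4
11 = 2·4 + 3
4 = 1·3 + 1
3 = 3·1 + 0
Back-substitute:
1 = 4 − 3
1 = −11 + 3·4
1 = 3·73440 − 20029·11
So 11·(-20029) ≡ 1 (mod 73440), hence d ≡ -20029 ≡ 53411 (mod 73440).

53411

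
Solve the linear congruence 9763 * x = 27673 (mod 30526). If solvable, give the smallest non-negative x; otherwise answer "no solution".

First find gcd(9763, 30526):
30526 = 3×9763 + 1237
9763 = 7×1237 + 1104
1237 = 1×1104 + 133
1104 = 8×133 + 40
133 = 3×40 + 13
40 = 3×13 + 1
13 = 13×1 + 0
gcd = 1, so a unique solution mod 30526 exists.
Back-substitute for the Bézout coefficients:
1 = 40 − 3·13
1 = −3·133 + 10·40
1 = 10·1104 − 83·133
1 = −83·1237 + 93·1104
1 = 93·9763 − 734·1237
1 = −734·30526 + 2295·9763
So 9763·(2295) ≡ 1 (mod 30526), giving 9763⁻¹ ≡ 2295.
x ≡ 9763⁻¹·27673 ≡ 2295·27673 ≡ 15455 (mod 30526).

15455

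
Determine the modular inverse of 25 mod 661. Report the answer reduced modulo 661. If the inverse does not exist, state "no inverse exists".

Extended Euclidean algorithm:
661 = 26*25 + 11
25 = 2*11 + 3
11 = 3*3 + 2
3 = 1*2 + 1
2 = 2*1 + 0
The gcd is 1. Working backward:
1 = 3 − 2
1 = −11 + 4·3
1 = 4·25 − 9·11
1 = −9·661 + 238·25
So 25·238 ≡ 1 (mod 661).

238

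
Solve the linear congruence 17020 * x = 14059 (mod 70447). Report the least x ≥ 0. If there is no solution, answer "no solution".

17149

First find gcd(17020, 70447):
70447 = 4×17020 + 2367
17020 = 7×2367 + 451
2367 = 5×451 + 112
451 = 4×112 + 3
112 = 37×3 + 1
3 = 3×1 + 0
gcd = 1, so a unique solution mod 70447 exists.
Back-substitute for the Bézout coefficients:
1 = 112 − 37·3
1 = −37·451 + 149·112
1 = 149·2367 − 782·451
1 = −782·17020 + 5623·2367
1 = 5623·70447 − 23274·17020
So 17020·(-23274) ≡ 1 (mod 70447), giving 17020⁻¹ ≡ 47173.
x ≡ 17020⁻¹·14059 ≡ 47173·14059 ≡ 17149 (mod 70447).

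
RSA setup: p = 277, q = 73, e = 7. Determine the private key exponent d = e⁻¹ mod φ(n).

2839

φ(n) = (p−1)(q−1) = 276·72 = 19872.
Need d with 7·d ≡ 1 (mod 19872). Apply the extended Euclidean algorithm:
19872 = 2838×7 + 6
7 = 1×6 + 1
6 = 6×1 + 0
Back-substitute:
1 = 7 − 6
1 = −19872 + 2839·7
So 7·2839 ≡ 1 (mod 19872), hence d = 2839.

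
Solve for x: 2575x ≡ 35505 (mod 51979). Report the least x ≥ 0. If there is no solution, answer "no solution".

First find gcd(2575, 51979):
51979 = 20×2575 + 479
2575 = 5×479 + 180
479 = 2×180 + 119
180 = 1×119 + 61
119 = 1×61 + 58
61 = 1×58 + 3
58 = 19×3 + 1
3 = 3×1 + 0
gcd = 1, so a unique solution mod 51979 exists.
Back-substitute for the Bézout coefficients:
1 = 58 − 19·3
1 = −19·61 + 20·58
1 = 20·119 − 39·61
1 = −39·180 + 59·119
1 = 59·479 − 157·180
1 = −157·2575 + 844·479
1 = 844·51979 − 17037·2575
So 2575·(-17037) ≡ 1 (mod 51979), giving 2575⁻¹ ≡ 34942.
x ≡ 2575⁻¹·35505 ≡ 34942·35505 ≡ 32917 (mod 51979).

32917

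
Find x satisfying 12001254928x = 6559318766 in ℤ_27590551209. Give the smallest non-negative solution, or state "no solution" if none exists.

1969792217

First find gcd(12001254928, 27590551209):
27590551209 = 2*12001254928 + 3588041353
12001254928 = 3*3588041353 + 1237130869
3588041353 = 2*1237130869 + 1113779615
1237130869 = 1*1113779615 + 123351254
1113779615 = 9*123351254 + 3618329
123351254 = 34*3618329 + 328068
3618329 = 11*328068 + 9581
328068 = 34*9581 + 2314
9581 = 4*2314 + 325
2314 = 7*325 + 39
325 = 8*39 + 13
39 = 3*13 + 0
gcd = 13 and 13 | 6559318766, so solutions exist. Divide through by 13: 923173456x ≡ 504562982 (mod 2122350093).
Now find 923173456⁻¹ mod 2122350093:
2122350093 = 2×923173456 + 276003181
923173456 = 3×276003181 + 95163913
276003181 = 2×95163913 + 85675355
95163913 = 1×85675355 + 9488558
85675355 = 9×9488558 + 278333
9488558 = 34×278333 + 25236
278333 = 11×25236 + 737
25236 = 34×737 + 178
737 = 4×178 + 25
178 = 7×25 + 3
25 = 8×3 + 1
3 = 3×1 + 0
Back-substitute:
1 = 25 − 8·3
1 = −8·178 + 57·25
1 = 57·737 − 236·178
1 = −236·25236 + 8081·737
1 = 8081·278333 − 89127·25236
1 = −89127·9488558 + 3038399·278333
1 = 3038399·85675355 − 27434718·9488558
1 = −27434718·95163913 + 30473117·85675355
1 = 30473117·276003181 − 88380952·95163913
1 = −88380952·923173456 + 295615973·276003181
1 = 295615973·2122350093 − 679612898·923173456
So 923173456·(-679612898) ≡ 1 (mod 2122350093), i.e. 923173456⁻¹ ≡ 1442737195.
Then x ≡ 1442737195·504562982 ≡ 1969792217 (mod 2122350093); the smallest non-negative solution is x = 1969792217.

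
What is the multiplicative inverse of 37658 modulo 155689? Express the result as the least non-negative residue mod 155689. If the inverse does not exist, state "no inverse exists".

45349

Extended Euclidean algorithm:
155689 = 4×37658 + 5057
37658 = 7×5057 + 2259
5057 = 2×2259 + 539
2259 = 4×539 + 103
539 = 5×103 + 24
103 = 4×24 + 7
24 = 3×7 + 3
7 = 2×3 + 1
3 = 3×1 + 0
Since gcd(37658, 155689) = 1, back-substitute to write 1 as a combination:
1 = 7 − 2·3
1 = −2·24 + 7·7
1 = 7·103 − 30·24
1 = −30·539 + 157·103
1 = 157·2259 − 658·539
1 = −658·5057 + 1473·2259
1 = 1473·37658 − 10969·5057
1 = −10969·155689 + 45349·37658
So 37658·45349 ≡ 1 (mod 155689).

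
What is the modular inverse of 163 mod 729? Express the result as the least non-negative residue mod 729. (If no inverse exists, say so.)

568

Extended Euclidean algorithm:
729 = 4·163 + 77
163 = 2·77 + 9
77 = 8·9 + 5
9 = 1·5 + 4
5 = 1·4 + 1
4 = 4·1 + 0
gcd = 1, so the inverse exists. Back-substitute:
1 = 5 − 4
1 = −9 + 2·5
1 = 2·77 − 17·9
1 = −17·163 + 36·77
1 = 36·729 − 161·163
Thus 163·(-161) ≡ 1 (mod 729); reducing, -161 mod 729 = 568.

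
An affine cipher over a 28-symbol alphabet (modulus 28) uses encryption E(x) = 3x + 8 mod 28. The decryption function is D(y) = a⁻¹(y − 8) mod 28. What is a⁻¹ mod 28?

Extended Euclidean algorithm:
28 = 9*3 + 1
3 = 3*1 + 0
The gcd is 1. Working backward:
1 = 28 − 9·3
Thus 3·(-9) ≡ 1 (mod 28); reducing, -9 mod 28 = 19.

19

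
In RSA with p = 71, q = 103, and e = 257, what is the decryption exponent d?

φ(n) = (p−1)(q−1) = 70·102 = 7140.
Need d with 257·d ≡ 1 (mod 7140). Apply the extended Euclidean algorithm:
7140 = 27×257 + 201
257 = 1×201 + 56
201 = 3×56 + 33
56 = 1×33 + 23
33 = 1×23 + 10
23 = 2×10 + 3
10 = 3×3 + 1
3 = 3×1 + 0
Back-substitute:
1 = 10 − 3·3
1 = −3·23 + 7·10
1 = 7·33 − 10·23
1 = −10·56 + 17·33
1 = 17·201 − 61·56
1 = −61·257 + 78·201
1 = 78·7140 − 2167·257
So 257·(-2167) ≡ 1 (mod 7140), hence d ≡ -2167 ≡ 4973 (mod 7140).

4973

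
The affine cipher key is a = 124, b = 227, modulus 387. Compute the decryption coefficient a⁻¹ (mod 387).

Apply the Euclidean algorithm to 387 and 124:
387 = 3×124 + 15
124 = 8×15 + 4
15 = 3×4 + 3
4 = 1×3 + 1
3 = 3×1 + 0
The gcd is 1. Working backward:
1 = 4 − 3
1 = −15 + 4·4
1 = 4·124 − 33·15
1 = −33·387 + 103·124
So 124·103 ≡ 1 (mod 387).

103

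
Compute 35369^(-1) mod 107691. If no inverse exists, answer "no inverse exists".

25631

Extended Euclidean algorithm:
107691 = 3·35369 + 1584
35369 = 22·1584 + 521
1584 = 3·521 + 21
521 = 24·21 + 17
21 = 1·17 + 4
17 = 4·4 + 1
4 = 4·1 + 0
The gcd is 1. Working backward:
1 = 17 − 4·4
1 = −4·21 + 5·17
1 = 5·521 − 124·21
1 = −124·1584 + 377·521
1 = 377·35369 − 8418·1584
1 = −8418·107691 + 25631·35369
So 35369·25631 ≡ 1 (mod 107691).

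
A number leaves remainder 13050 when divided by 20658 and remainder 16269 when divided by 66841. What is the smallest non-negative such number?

1036920702

Write x = 13050 + 20658·k. Then 20658·k ≡ 16269 − 13050 ≡ 3219 (mod 66841).
Need 20658⁻¹ mod 66841. Extended Euclid on (66841, 20658):
66841 = 3×20658 + 4867
20658 = 4×4867 + 1190
4867 = 4×1190 + 107
1190 = 11×107 + 13
107 = 8×13 + 3
13 = 4×3 + 1
3 = 3×1 + 0
Back-substitute:
1 = 13 − 4·3
1 = −4·107 + 33·13
1 = 33·1190 − 367·107
1 = −367·4867 + 1501·1190
1 = 1501·20658 − 6371·4867
1 = −6371·66841 + 20614·20658
20658⁻¹ ≡ 20614 (mod 66841), so k ≡ 20614·3219 ≡ 50194 (mod 66841).
x = 13050 + 20658·50194 = 1036920702.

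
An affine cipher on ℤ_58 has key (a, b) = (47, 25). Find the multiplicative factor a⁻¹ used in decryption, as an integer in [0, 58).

Extended Euclidean algorithm:
58 = 1*47 + 11
47 = 4*11 + 3
11 = 3*3 + 2
3 = 1*2 + 1
2 = 2*1 + 0
gcd = 1, so the inverse exists. Back-substitute:
1 = 3 − 2
1 = −11 + 4·3
1 = 4·47 − 17·11
1 = −17·58 + 21·47
So 47·21 ≡ 1 (mod 58).

21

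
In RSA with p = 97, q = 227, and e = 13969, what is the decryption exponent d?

10417

φ(n) = (p−1)(q−1) = 96·226 = 21696.
Need d with 13969·d ≡ 1 (mod 21696). Apply the extended Euclidean algorithm:
21696 = 1×13969 + 7727
13969 = 1×7727 + 6242
7727 = 1×6242 + 1485
6242 = 4×1485 + 302
1485 = 4×302 + 277
302 = 1×277 + 25
277 = 11×25 + 2
25 = 12×2 + 1
2 = 2×1 + 0
Back-substitute:
1 = 25 − 12·2
1 = −12·277 + 133·25
1 = 133·302 − 145·277
1 = −145·1485 + 713·302
1 = 713·6242 − 2997·1485
1 = −2997·7727 + 3710·6242
1 = 3710·13969 − 6707·7727
1 = −6707·21696 + 10417·13969
So 13969·10417 ≡ 1 (mod 21696), hence d = 10417.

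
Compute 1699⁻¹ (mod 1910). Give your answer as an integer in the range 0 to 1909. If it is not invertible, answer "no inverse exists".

gcd(1910, 1699) by repeated division:
1910 = 1·1699 + 211
1699 = 8·211 + 11
211 = 19·11 + 2
11 = 5·2 + 1
2 = 2·1 + 0
gcd = 1, so the inverse exists. Back-substitute:
1 = 11 − 5·2
1 = −5·211 + 96·11
1 = 96·1699 − 773·211
1 = −773·1910 + 869·1699
So 1699·869 ≡ 1 (mod 1910).

869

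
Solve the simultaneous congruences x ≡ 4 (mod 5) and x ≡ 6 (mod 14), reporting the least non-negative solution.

Write x = 4 + 5·k. Then 5·k ≡ 6 − 4 ≡ 2 (mod 14).
Need 5⁻¹ mod 14. Extended Euclid on (14, 5):
14 = 2·5 + 4
5 = 1·4 + 1
4 = 4·1 + 0
Back-substitute:
1 = 5 − 4
1 = −14 + 3·5
5⁻¹ ≡ 3 (mod 14), so k ≡ 3·2 ≡ 6 (mod 14).
x = 4 + 5·6 = 34.

34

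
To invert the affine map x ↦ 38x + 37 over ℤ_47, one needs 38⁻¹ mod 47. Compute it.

26

gcd(47, 38) by repeated division:
47 = 1·38 + 9
38 = 4·9 + 2
9 = 4·2 + 1
2 = 2·1 + 0
The gcd is 1. Working backward:
1 = 9 − 4·2
1 = −4·38 + 17·9
1 = 17·47 − 21·38
Thus 38·(-21) ≡ 1 (mod 47); reducing, -21 mod 47 = 26.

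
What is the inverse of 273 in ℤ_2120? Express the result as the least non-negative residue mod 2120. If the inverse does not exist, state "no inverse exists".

497

Run Euclid on (2120, 273):
2120 = 7×273 + 209
273 = 1×209 + 64
209 = 3×64 + 17
64 = 3×17 + 13
17 = 1×13 + 4
13 = 3×4 + 1
4 = 4×1 + 0
gcd = 1, so the inverse exists. Back-substitute:
1 = 13 − 3·4
1 = −3·17 + 4·13
1 = 4·64 − 15·17
1 = −15·209 + 49·64
1 = 49·273 − 64·209
1 = −64·2120 + 497·273
So 273·497 ≡ 1 (mod 2120).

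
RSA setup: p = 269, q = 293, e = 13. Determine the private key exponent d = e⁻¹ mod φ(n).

φ(n) = (p−1)(q−1) = 268·292 = 78256.
Need d with 13·d ≡ 1 (mod 78256). Apply the extended Euclidean algorithm:
78256 = 6019×13 + 9
13 = 1×9 + 4
9 = 2×4 + 1
4 = 4×1 + 0
Back-substitute:
1 = 9 − 2·4
1 = −2·13 + 3·9
1 = 3·78256 − 18059·13
So 13·(-18059) ≡ 1 (mod 78256), hence d ≡ -18059 ≡ 60197 (mod 78256).

60197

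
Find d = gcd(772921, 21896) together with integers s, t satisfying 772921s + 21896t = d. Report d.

Euclidean algorithm:
772921 = 35*21896 + 6561
21896 = 3*6561 + 2213
6561 = 2*2213 + 2135
2213 = 1*2135 + 78
2135 = 27*78 + 29
78 = 2*29 + 20
29 = 1*20 + 9
20 = 2*9 + 2
9 = 4*2 + 1
2 = 2*1 + 0
gcd(772921, 21896) = 1.
Express as a combination:
1 = 9 − 4·2
1 = −4·20 + 9·9
1 = 9·29 − 13·20
1 = −13·78 + 35·29
1 = 35·2135 − 958·78
1 = −958·2213 + 993·2135
1 = 993·6561 − 2944·2213
1 = −2944·21896 + 9825·6561
1 = 9825·772921 − 346819·21896
So 1 = (9825)·772921 + (-346819)·21896.

1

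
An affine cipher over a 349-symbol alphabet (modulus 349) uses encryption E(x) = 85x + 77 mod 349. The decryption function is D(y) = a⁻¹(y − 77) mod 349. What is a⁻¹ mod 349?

Extended Euclidean algorithm:
349 = 4·85 + 9
85 = 9·9 + 4
9 = 2·4 + 1
4 = 4·1 + 0
Since gcd(85, 349) = 1, back-substitute to write 1 as a combination:
1 = 9 − 2·4
1 = −2·85 + 19·9
1 = 19·349 − 78·85
So 85·(-78) ≡ 1 (mod 349), and -78 ≡ 271 (mod 349).

271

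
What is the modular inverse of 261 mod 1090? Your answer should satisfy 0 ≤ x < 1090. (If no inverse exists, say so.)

Extended Euclidean algorithm:
1090 = 4*261 + 46
261 = 5*46 + 31
46 = 1*31 + 15
31 = 2*15 + 1
15 = 15*1 + 0
gcd = 1, so the inverse exists. Back-substitute:
1 = 31 − 2·15
1 = −2·46 + 3·31
1 = 3·261 − 17·46
1 = −17·1090 + 71·261
So 261·71 ≡ 1 (mod 1090).

71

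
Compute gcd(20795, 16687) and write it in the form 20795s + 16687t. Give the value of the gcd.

Apply Euclid's algorithm to 20795 and 16687:
20795 = 1×16687 + 4108
16687 = 4×4108 + 255
4108 = 16×255 + 28
255 = 9×28 + 3
28 = 9×3 + 1
3 = 3×1 + 0
gcd(20795, 16687) = 1.
Working backward:
1 = 28 − 9·3
1 = −9·255 + 82·28
1 = 82·4108 − 1321·255
1 = −1321·16687 + 5366·4108
1 = 5366·20795 − 6687·16687
So 1 = (5366)·20795 + (-6687)·16687.

1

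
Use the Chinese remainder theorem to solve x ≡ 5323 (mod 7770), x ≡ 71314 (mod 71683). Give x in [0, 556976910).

Write x = 5323 + 7770·k. Then 7770·k ≡ 71314 − 5323 ≡ 65991 (mod 71683).
Need 7770⁻¹ mod 71683. Extended Euclid on (71683, 7770):
71683 = 9*7770 + 1753
7770 = 4*1753 + 758
1753 = 2*758 + 237
758 = 3*237 + 47
237 = 5*47 + 2
47 = 23*2 + 1
2 = 2*1 + 0
Back-substitute:
1 = 47 − 23·2
1 = −23·237 + 116·47
1 = 116·758 − 371·237
1 = −371·1753 + 858·758
1 = 858·7770 − 3803·1753
1 = −3803·71683 + 35085·7770
7770⁻¹ ≡ 35085 (mod 71683), so k ≡ 35085·65991 ≡ 5018 (mod 71683).
x = 5323 + 7770·5018 = 38995183.

38995183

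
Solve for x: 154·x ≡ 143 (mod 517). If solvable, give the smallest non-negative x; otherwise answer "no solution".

First find gcd(154, 517):
517 = 3*154 + 55
154 = 2*55 + 44
55 = 1*44 + 11
44 = 4*11 + 0
gcd = 11 and 11 | 143, so solutions exist. Divide through by 11: 14x ≡ 13 (mod 47).
Now find 14⁻¹ mod 47:
47 = 3·14 + 5
14 = 2·5 + 4
5 = 1·4 + 1
4 = 4·1 + 0
Back-substitute:
1 = 5 − 4
1 = −14 + 3·5
1 = 3·47 − 10·14
So 14·(-10) ≡ 1 (mod 47), i.e. 14⁻¹ ≡ 37.
Then x ≡ 37·13 ≡ 11 (mod 47); the smallest non-negative solution is x = 11.

11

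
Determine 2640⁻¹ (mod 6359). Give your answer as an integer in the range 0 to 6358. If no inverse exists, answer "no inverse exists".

3760

Extended Euclidean algorithm:
6359 = 2×2640 + 1079
2640 = 2×1079 + 482
1079 = 2×482 + 115
482 = 4×115 + 22
115 = 5×22 + 5
22 = 4×5 + 2
5 = 2×2 + 1
2 = 2×1 + 0
The gcd is 1. Working backward:
1 = 5 − 2·2
1 = −2·22 + 9·5
1 = 9·115 − 47·22
1 = −47·482 + 197·115
1 = 197·1079 − 441·482
1 = −441·2640 + 1079·1079
1 = 1079·6359 − 2599·2640
Thus 2640·(-2599) ≡ 1 (mod 6359); reducing, -2599 mod 6359 = 3760.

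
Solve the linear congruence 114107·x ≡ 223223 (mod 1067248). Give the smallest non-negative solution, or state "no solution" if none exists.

56485

First find gcd(114107, 1067248):
1067248 = 9×114107 + 40285
114107 = 2×40285 + 33537
40285 = 1×33537 + 6748
33537 = 4×6748 + 6545
6748 = 1×6545 + 203
6545 = 32×203 + 49
203 = 4×49 + 7
49 = 7×7 + 0
gcd = 7 and 7 | 223223, so solutions exist. Divide through by 7: 16301x ≡ 31889 (mod 152464).
Now find 16301⁻¹ mod 152464:
152464 = 9×16301 + 5755
16301 = 2×5755 + 4791
5755 = 1×4791 + 964
4791 = 4×964 + 935
964 = 1×935 + 29
935 = 32×29 + 7
29 = 4×7 + 1
7 = 7×1 + 0
Back-substitute:
1 = 29 − 4·7
1 = −4·935 + 129·29
1 = 129·964 − 133·935
1 = −133·4791 + 661·964
1 = 661·5755 − 794·4791
1 = −794·16301 + 2249·5755
1 = 2249·152464 − 21035·16301
So 16301·(-21035) ≡ 1 (mod 152464), i.e. 16301⁻¹ ≡ 131429.
Then x ≡ 131429·31889 ≡ 56485 (mod 152464); the smallest non-negative solution is x = 56485.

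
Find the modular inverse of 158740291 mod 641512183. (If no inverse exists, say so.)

Run Euclid on (641512183, 158740291):
641512183 = 4*158740291 + 6551019
158740291 = 24*6551019 + 1515835
6551019 = 4*1515835 + 487679
1515835 = 3*487679 + 52798
487679 = 9*52798 + 12497
52798 = 4*12497 + 2810
12497 = 4*2810 + 1257
2810 = 2*1257 + 296
1257 = 4*296 + 73
296 = 4*73 + 4
73 = 18*4 + 1
4 = 4*1 + 0
gcd = 1, so the inverse exists. Back-substitute:
1 = 73 − 18·4
1 = −18·296 + 73·73
1 = 73·1257 − 310·296
1 = −310·2810 + 693·1257
1 = 693·12497 − 3082·2810
1 = −3082·52798 + 13021·12497
1 = 13021·487679 − 120271·52798
1 = −120271·1515835 + 373834·487679
1 = 373834·6551019 − 1615607·1515835
1 = −1615607·158740291 + 39148402·6551019
1 = 39148402·641512183 − 158209215·158740291
Thus 158740291·(-158209215) ≡ 1 (mod 641512183); reducing, -158209215 mod 641512183 = 483302968.

483302968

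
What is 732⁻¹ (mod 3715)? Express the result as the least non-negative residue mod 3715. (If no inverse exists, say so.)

878

gcd(3715, 732) by repeated division:
3715 = 5*732 + 55
732 = 13*55 + 17
55 = 3*17 + 4
17 = 4*4 + 1
4 = 4*1 + 0
Since gcd(732, 3715) = 1, back-substitute to write 1 as a combination:
1 = 17 − 4·4
1 = −4·55 + 13·17
1 = 13·732 − 173·55
1 = −173·3715 + 878·732
So 732·878 ≡ 1 (mod 3715).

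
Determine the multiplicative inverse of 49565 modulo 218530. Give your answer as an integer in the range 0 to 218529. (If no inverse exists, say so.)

Compute gcd(49565, 218530):
218530 = 4*49565 + 20270
49565 = 2*20270 + 9025
20270 = 2*9025 + 2220
9025 = 4*2220 + 145
2220 = 15*145 + 45
145 = 3*45 + 10
45 = 4*10 + 5
10 = 2*5 + 0
gcd(49565, 218530) = 5 ≠ 1, so 49565 has no multiplicative inverse modulo 218530.

no inverse exists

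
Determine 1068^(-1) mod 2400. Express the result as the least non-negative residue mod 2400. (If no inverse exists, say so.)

Compute gcd(1068, 2400):
2400 = 2*1068 + 264
1068 = 4*264 + 12
264 = 22*12 + 0
Since gcd = 12 > 1, 1068 is not a unit mod 2400.

no inverse exists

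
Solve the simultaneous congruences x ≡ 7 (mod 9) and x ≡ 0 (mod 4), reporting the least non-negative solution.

16

Write x = 7 + 9·k. Then 9·k ≡ 0 − 7 ≡ 1 (mod 4).
Need 9⁻¹ mod 4. Extended Euclid on (4, 1):
4 = 4×1 + 0
9⁻¹ ≡ 1 (mod 4), so k ≡ 1·1 ≡ 1 (mod 4).
x = 7 + 9·1 = 16.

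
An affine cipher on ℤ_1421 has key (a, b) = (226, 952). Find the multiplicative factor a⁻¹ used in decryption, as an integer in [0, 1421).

Extended Euclidean algorithm:
1421 = 6*226 + 65
226 = 3*65 + 31
65 = 2*31 + 3
31 = 10*3 + 1
3 = 3*1 + 0
gcd = 1, so the inverse exists. Back-substitute:
1 = 31 − 10·3
1 = −10·65 + 21·31
1 = 21·226 − 73·65
1 = −73·1421 + 459·226
So 226·459 ≡ 1 (mod 1421).

459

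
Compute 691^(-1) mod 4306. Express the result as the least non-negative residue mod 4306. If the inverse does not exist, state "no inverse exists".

gcd(4306, 691) by repeated division:
4306 = 6*691 + 160
691 = 4*160 + 51
160 = 3*51 + 7
51 = 7*7 + 2
7 = 3*2 + 1
2 = 2*1 + 0
gcd = 1, so the inverse exists. Back-substitute:
1 = 7 − 3·2
1 = −3·51 + 22·7
1 = 22·160 − 69·51
1 = −69·691 + 298·160
1 = 298·4306 − 1857·691
So 691·(-1857) ≡ 1 (mod 4306), and -1857 ≡ 2449 (mod 4306).

2449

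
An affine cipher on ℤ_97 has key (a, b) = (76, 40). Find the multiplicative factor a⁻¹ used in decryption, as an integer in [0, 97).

gcd(97, 76) by repeated division:
97 = 1·76 + 21
76 = 3·21 + 13
21 = 1·13 + 8
13 = 1·8 + 5
8 = 1·5 + 3
5 = 1·3 + 2
3 = 1·2 + 1
2 = 2·1 + 0
gcd = 1, so the inverse exists. Back-substitute:
1 = 3 − 2
1 = −5 + 2·3
1 = 2·8 − 3·5
1 = −3·13 + 5·8
1 = 5·21 − 8·13
1 = −8·76 + 29·21
1 = 29·97 − 37·76
Thus 76·(-37) ≡ 1 (mod 97); reducing, -37 mod 97 = 60.

60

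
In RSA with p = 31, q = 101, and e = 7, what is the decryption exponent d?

2143

φ(n) = (p−1)(q−1) = 30·100 = 3000.
Need d with 7·d ≡ 1 (mod 3000). Apply the extended Euclidean algorithm:
3000 = 428·7 + 4
7 = 1·4 + 3
4 = 1·3 + 1
3 = 3·1 + 0
Back-substitute:
1 = 4 − 3
1 = −7 + 2·4
1 = 2·3000 − 857·7
So 7·(-857) ≡ 1 (mod 3000), hence d ≡ -857 ≡ 2143 (mod 3000).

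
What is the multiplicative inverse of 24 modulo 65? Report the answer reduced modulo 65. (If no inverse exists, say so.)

19

Run Euclid on (65, 24):
65 = 2·24 + 17
24 = 1·17 + 7
17 = 2·7 + 3
7 = 2·3 + 1
3 = 3·1 + 0
gcd = 1, so the inverse exists. Back-substitute:
1 = 7 − 2·3
1 = −2·17 + 5·7
1 = 5·24 − 7·17
1 = −7·65 + 19·24
So 24·19 ≡ 1 (mod 65).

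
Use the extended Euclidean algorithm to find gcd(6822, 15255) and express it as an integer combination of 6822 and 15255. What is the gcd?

9

Euclidean algorithm:
15255 = 2·6822 + 1611
6822 = 4·1611 + 378
1611 = 4·378 + 99
378 = 3·99 + 81
99 = 1·81 + 18
81 = 4·18 + 9
18 = 2·9 + 0
gcd(6822, 15255) = 9.
Express as a combination:
9 = 81 − 4·18
9 = −4·99 + 5·81
9 = 5·378 − 19·99
9 = −19·1611 + 81·378
9 = 81·6822 − 343·1611
9 = −343·15255 + 767·6822
So 9 = (-343)·15255 + (767)·6822.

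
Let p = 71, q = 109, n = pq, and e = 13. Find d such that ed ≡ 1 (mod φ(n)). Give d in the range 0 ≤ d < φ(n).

6397

φ(n) = (p−1)(q−1) = 70·108 = 7560.
Need d with 13·d ≡ 1 (mod 7560). Apply the extended Euclidean algorithm:
7560 = 581·13 + 7
13 = 1·7 + 6
7 = 1·6 + 1
6 = 6·1 + 0
Back-substitute:
1 = 7 − 6
1 = −13 + 2·7
1 = 2·7560 − 1163·13
So 13·(-1163) ≡ 1 (mod 7560), hence d ≡ -1163 ≡ 6397 (mod 7560).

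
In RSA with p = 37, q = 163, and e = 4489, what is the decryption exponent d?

φ(n) = (p−1)(q−1) = 36·162 = 5832.
Need d with 4489·d ≡ 1 (mod 5832). Apply the extended Euclidean algorithm:
5832 = 1*4489 + 1343
4489 = 3*1343 + 460
1343 = 2*460 + 423
460 = 1*423 + 37
423 = 11*37 + 16
37 = 2*16 + 5
16 = 3*5 + 1
5 = 5*1 + 0
Back-substitute:
1 = 16 − 3·5
1 = −3·37 + 7·16
1 = 7·423 − 80·37
1 = −80·460 + 87·423
1 = 87·1343 − 254·460
1 = −254·4489 + 849·1343
1 = 849·5832 − 1103·4489
So 4489·(-1103) ≡ 1 (mod 5832), hence d ≡ -1103 ≡ 4729 (mod 5832).

4729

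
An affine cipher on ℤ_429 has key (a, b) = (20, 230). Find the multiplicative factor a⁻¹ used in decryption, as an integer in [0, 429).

236

gcd(429, 20) by repeated division:
429 = 21*20 + 9
20 = 2*9 + 2
9 = 4*2 + 1
2 = 2*1 + 0
The gcd is 1. Working backward:
1 = 9 − 4·2
1 = −4·20 + 9·9
1 = 9·429 − 193·20
So 20·(-193) ≡ 1 (mod 429), and -193 ≡ 236 (mod 429).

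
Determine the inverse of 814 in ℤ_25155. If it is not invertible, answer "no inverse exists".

gcd(25155, 814) by repeated division:
25155 = 30·814 + 735
814 = 1·735 + 79
735 = 9·79 + 24
79 = 3·24 + 7
24 = 3·7 + 3
7 = 2·3 + 1
3 = 3·1 + 0
gcd = 1, so the inverse exists. Back-substitute:
1 = 7 − 2·3
1 = −2·24 + 7·7
1 = 7·79 − 23·24
1 = −23·735 + 214·79
1 = 214·814 − 237·735
1 = −237·25155 + 7324·814
So 814·7324 ≡ 1 (mod 25155).

7324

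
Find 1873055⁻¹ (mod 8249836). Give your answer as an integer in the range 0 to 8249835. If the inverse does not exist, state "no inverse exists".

gcd(8249836, 1873055) by repeated division:
8249836 = 4×1873055 + 757616
1873055 = 2×757616 + 357823
757616 = 2×357823 + 41970
357823 = 8×41970 + 22063
41970 = 1×22063 + 19907
22063 = 1×19907 + 2156
19907 = 9×2156 + 503
2156 = 4×503 + 144
503 = 3×144 + 71
144 = 2×71 + 2
71 = 35×2 + 1
2 = 2×1 + 0
Since gcd(1873055, 8249836) = 1, back-substitute to write 1 as a combination:
1 = 71 − 35·2
1 = −35·144 + 71·71
1 = 71·503 − 248·144
1 = −248·2156 + 1063·503
1 = 1063·19907 − 9815·2156
1 = −9815·22063 + 10878·19907
1 = 10878·41970 − 20693·22063
1 = −20693·357823 + 176422·41970
1 = 176422·757616 − 373537·357823
1 = −373537·1873055 + 923496·757616
1 = 923496·8249836 − 4067521·1873055
Thus 1873055·(-4067521) ≡ 1 (mod 8249836); reducing, -4067521 mod 8249836 = 4182315.

4182315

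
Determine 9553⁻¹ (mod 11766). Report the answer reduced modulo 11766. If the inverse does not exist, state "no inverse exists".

5455

gcd(11766, 9553) by repeated division:
11766 = 1×9553 + 2213
9553 = 4×2213 + 701
2213 = 3×701 + 110
701 = 6×110 + 41
110 = 2×41 + 28
41 = 1×28 + 13
28 = 2×13 + 2
13 = 6×2 + 1
2 = 2×1 + 0
gcd = 1, so the inverse exists. Back-substitute:
1 = 13 − 6·2
1 = −6·28 + 13·13
1 = 13·41 − 19·28
1 = −19·110 + 51·41
1 = 51·701 − 325·110
1 = −325·2213 + 1026·701
1 = 1026·9553 − 4429·2213
1 = −4429·11766 + 5455·9553
So 9553·5455 ≡ 1 (mod 11766).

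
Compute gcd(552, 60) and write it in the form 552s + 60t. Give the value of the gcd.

Repeated division:
552 = 9×60 + 12
60 = 5×12 + 0
gcd(552, 60) = 12.
Express as a combination:
12 = 552 − 9·60
So 12 = (1)·552 + (-9)·60.

12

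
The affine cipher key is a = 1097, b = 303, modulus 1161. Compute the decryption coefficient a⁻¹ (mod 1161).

Apply the Euclidean algorithm to 1161 and 1097:
1161 = 1*1097 + 64
1097 = 17*64 + 9
64 = 7*9 + 1
9 = 9*1 + 0
gcd = 1, so the inverse exists. Back-substitute:
1 = 64 − 7·9
1 = −7·1097 + 120·64
1 = 120·1161 − 127·1097
Hence 1097⁻¹ ≡ -127 ≡ 1034 (mod 1161).

1034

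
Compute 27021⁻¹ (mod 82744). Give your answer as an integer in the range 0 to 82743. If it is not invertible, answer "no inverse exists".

gcd(82744, 27021) by repeated division:
82744 = 3×27021 + 1681
27021 = 16×1681 + 125
1681 = 13×125 + 56
125 = 2×56 + 13
56 = 4×13 + 4
13 = 3×4 + 1
4 = 4×1 + 0
The gcd is 1. Working backward:
1 = 13 − 3·4
1 = −3·56 + 13·13
1 = 13·125 − 29·56
1 = −29·1681 + 390·125
1 = 390·27021 − 6269·1681
1 = −6269·82744 + 19197·27021
So 27021·19197 ≡ 1 (mod 82744).

19197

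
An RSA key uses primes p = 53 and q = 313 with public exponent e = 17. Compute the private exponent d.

13361

φ(n) = (p−1)(q−1) = 52·312 = 16224.
Need d with 17·d ≡ 1 (mod 16224). Apply the extended Euclidean algorithm:
16224 = 954*17 + 6
17 = 2*6 + 5
6 = 1*5 + 1
5 = 5*1 + 0
Back-substitute:
1 = 6 − 5
1 = −17 + 3·6
1 = 3·16224 − 2863·17
So 17·(-2863) ≡ 1 (mod 16224), hence d ≡ -2863 ≡ 13361 (mod 16224).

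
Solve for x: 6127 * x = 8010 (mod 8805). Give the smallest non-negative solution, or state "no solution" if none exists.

First find gcd(6127, 8805):
8805 = 1*6127 + 2678
6127 = 2*2678 + 771
2678 = 3*771 + 365
771 = 2*365 + 41
365 = 8*41 + 37
41 = 1*37 + 4
37 = 9*4 + 1
4 = 4*1 + 0
gcd = 1, so a unique solution mod 8805 exists.
Back-substitute for the Bézout coefficients:
1 = 37 − 9·4
1 = −9·41 + 10·37
1 = 10·365 − 89·41
1 = −89·771 + 188·365
1 = 188·2678 − 653·771
1 = −653·6127 + 1494·2678
1 = 1494·8805 − 2147·6127
So 6127·(-2147) ≡ 1 (mod 8805), giving 6127⁻¹ ≡ 6658.
x ≡ 6127⁻¹·8010 ≡ 6658·8010 ≡ 7500 (mod 8805).

7500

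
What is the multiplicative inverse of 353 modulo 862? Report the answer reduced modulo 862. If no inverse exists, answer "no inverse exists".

Run Euclid on (862, 353):
862 = 2*353 + 156
353 = 2*156 + 41
156 = 3*41 + 33
41 = 1*33 + 8
33 = 4*8 + 1
8 = 8*1 + 0
The gcd is 1. Working backward:
1 = 33 − 4·8
1 = −4·41 + 5·33
1 = 5·156 − 19·41
1 = −19·353 + 43·156
1 = 43·862 − 105·353
Thus 353·(-105) ≡ 1 (mod 862); reducing, -105 mod 862 = 757.

757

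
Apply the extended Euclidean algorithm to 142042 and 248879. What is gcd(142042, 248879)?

1

Repeated division:
248879 = 1·142042 + 106837
142042 = 1·106837 + 35205
106837 = 3·35205 + 1222
35205 = 28·1222 + 989
1222 = 1·989 + 233
989 = 4·233 + 57
233 = 4·57 + 5
57 = 11·5 + 2
5 = 2·2 + 1
2 = 2·1 + 0
gcd(142042, 248879) = 1.
Back-substituting:
1 = 5 − 2·2
1 = −2·57 + 23·5
1 = 23·233 − 94·57
1 = −94·989 + 399·233
1 = 399·1222 − 493·989
1 = −493·35205 + 14203·1222
1 = 14203·106837 − 43102·35205
1 = −43102·142042 + 57305·106837
1 = 57305·248879 − 100407·142042
So 1 = (57305)·248879 + (-100407)·142042.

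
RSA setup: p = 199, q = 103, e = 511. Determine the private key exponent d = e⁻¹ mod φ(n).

4387

φ(n) = (p−1)(q−1) = 198·102 = 20196.
Need d with 511·d ≡ 1 (mod 20196). Apply the extended Euclidean algorithm:
20196 = 39*511 + 267
511 = 1*267 + 244
267 = 1*244 + 23
244 = 10*23 + 14
23 = 1*14 + 9
14 = 1*9 + 5
9 = 1*5 + 4
5 = 1*4 + 1
4 = 4*1 + 0
Back-substitute:
1 = 5 − 4
1 = −9 + 2·5
1 = 2·14 − 3·9
1 = −3·23 + 5·14
1 = 5·244 − 53·23
1 = −53·267 + 58·244
1 = 58·511 − 111·267
1 = −111·20196 + 4387·511
So 511·4387 ≡ 1 (mod 20196), hence d = 4387.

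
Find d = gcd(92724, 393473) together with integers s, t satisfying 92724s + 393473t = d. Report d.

1

Repeated division:
393473 = 4*92724 + 22577
92724 = 4*22577 + 2416
22577 = 9*2416 + 833
2416 = 2*833 + 750
833 = 1*750 + 83
750 = 9*83 + 3
83 = 27*3 + 2
3 = 1*2 + 1
2 = 2*1 + 0
gcd(92724, 393473) = 1.
Express as a combination:
1 = 3 − 2
1 = −83 + 28·3
1 = 28·750 − 253·83
1 = −253·833 + 281·750
1 = 281·2416 − 815·833
1 = −815·22577 + 7616·2416
1 = 7616·92724 − 31279·22577
1 = −31279·393473 + 132732·92724
So 1 = (-31279)·393473 + (132732)·92724.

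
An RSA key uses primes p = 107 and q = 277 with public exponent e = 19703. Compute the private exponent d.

29207

φ(n) = (p−1)(q−1) = 106·276 = 29256.
Need d with 19703·d ≡ 1 (mod 29256). Apply the extended Euclidean algorithm:
29256 = 1*19703 + 9553
19703 = 2*9553 + 597
9553 = 16*597 + 1
597 = 597*1 + 0
Back-substitute:
1 = 9553 − 16·597
1 = −16·19703 + 33·9553
1 = 33·29256 − 49·19703
So 19703·(-49) ≡ 1 (mod 29256), hence d ≡ -49 ≡ 29207 (mod 29256).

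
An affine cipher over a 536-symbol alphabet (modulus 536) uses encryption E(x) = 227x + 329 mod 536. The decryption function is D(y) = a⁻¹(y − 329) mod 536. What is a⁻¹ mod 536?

451

gcd(536, 227) by repeated division:
536 = 2*227 + 82
227 = 2*82 + 63
82 = 1*63 + 19
63 = 3*19 + 6
19 = 3*6 + 1
6 = 6*1 + 0
The gcd is 1. Working backward:
1 = 19 − 3·6
1 = −3·63 + 10·19
1 = 10·82 − 13·63
1 = −13·227 + 36·82
1 = 36·536 − 85·227
Hence 227⁻¹ ≡ -85 ≡ 451 (mod 536).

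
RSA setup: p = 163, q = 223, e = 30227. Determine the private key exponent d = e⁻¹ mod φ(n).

φ(n) = (p−1)(q−1) = 162·222 = 35964.
Need d with 30227·d ≡ 1 (mod 35964). Apply the extended Euclidean algorithm:
35964 = 1×30227 + 5737
30227 = 5×5737 + 1542
5737 = 3×1542 + 1111
1542 = 1×1111 + 431
1111 = 2×431 + 249
431 = 1×249 + 182
249 = 1×182 + 67
182 = 2×67 + 48
67 = 1×48 + 19
48 = 2×19 + 10
19 = 1×10 + 9
10 = 1×9 + 1
9 = 9×1 + 0
Back-substitute:
1 = 10 − 9
1 = −19 + 2·10
1 = 2·48 − 5·19
1 = −5·67 + 7·48
1 = 7·182 − 19·67
1 = −19·249 + 26·182
1 = 26·431 − 45·249
1 = −45·1111 + 116·431
1 = 116·1542 − 161·1111
1 = −161·5737 + 599·1542
1 = 599·30227 − 3156·5737
1 = −3156·35964 + 3755·30227
So 30227·3755 ≡ 1 (mod 35964), hence d = 3755.

3755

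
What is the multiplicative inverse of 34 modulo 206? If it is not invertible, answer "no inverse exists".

Compute gcd(34, 206):
206 = 6·34 + 2
34 = 17·2 + 0
gcd(34, 206) = 2 ≠ 1, so 34 has no multiplicative inverse modulo 206.

no inverse exists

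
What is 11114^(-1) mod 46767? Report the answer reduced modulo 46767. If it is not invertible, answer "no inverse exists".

Apply the Euclidean algorithm to 46767 and 11114:
46767 = 4*11114 + 2311
11114 = 4*2311 + 1870
2311 = 1*1870 + 441
1870 = 4*441 + 106
441 = 4*106 + 17
106 = 6*17 + 4
17 = 4*4 + 1
4 = 4*1 + 0
gcd = 1, so the inverse exists. Back-substitute:
1 = 17 − 4·4
1 = −4·106 + 25·17
1 = 25·441 − 104·106
1 = −104·1870 + 441·441
1 = 441·2311 − 545·1870
1 = −545·11114 + 2621·2311
1 = 2621·46767 − 11029·11114
So 11114·(-11029) ≡ 1 (mod 46767), and -11029 ≡ 35738 (mod 46767).

35738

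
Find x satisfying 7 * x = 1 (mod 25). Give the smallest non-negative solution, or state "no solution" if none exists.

18

First find gcd(7, 25):
25 = 3*7 + 4
7 = 1*4 + 3
4 = 1*3 + 1
3 = 3*1 + 0
gcd = 1, so a unique solution mod 25 exists.
Back-substitute for the Bézout coefficients:
1 = 4 − 3
1 = −7 + 2·4
1 = 2·25 − 7·7
So 7·(-7) ≡ 1 (mod 25), giving 7⁻¹ ≡ 18.
x ≡ 7⁻¹·1 ≡ 18·1 ≡ 18 (mod 25).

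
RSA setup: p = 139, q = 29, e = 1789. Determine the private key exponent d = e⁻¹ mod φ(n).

φ(n) = (p−1)(q−1) = 138·28 = 3864.
Need d with 1789·d ≡ 1 (mod 3864). Apply the extended Euclidean algorithm:
3864 = 2×1789 + 286
1789 = 6×286 + 73
286 = 3×73 + 67
73 = 1×67 + 6
67 = 11×6 + 1
6 = 6×1 + 0
Back-substitute:
1 = 67 − 11·6
1 = −11·73 + 12·67
1 = 12·286 − 47·73
1 = −47·1789 + 294·286
1 = 294·3864 − 635·1789
So 1789·(-635) ≡ 1 (mod 3864), hence d ≡ -635 ≡ 3229 (mod 3864).

3229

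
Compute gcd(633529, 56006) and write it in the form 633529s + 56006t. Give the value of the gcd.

Repeated division:
633529 = 11·56006 + 17463
56006 = 3·17463 + 3617
17463 = 4·3617 + 2995
3617 = 1·2995 + 622
2995 = 4·622 + 507
622 = 1·507 + 115
507 = 4·115 + 47
115 = 2·47 + 21
47 = 2·21 + 5
21 = 4·5 + 1
5 = 5·1 + 0
gcd(633529, 56006) = 1.
Back-substituting:
1 = 21 − 4·5
1 = −4·47 + 9·21
1 = 9·115 − 22·47
1 = −22·507 + 97·115
1 = 97·622 − 119·507
1 = −119·2995 + 573·622
1 = 573·3617 − 692·2995
1 = −692·17463 + 3341·3617
1 = 3341·56006 − 10715·17463
1 = −10715·633529 + 121206·56006
So 1 = (-10715)·633529 + (121206)·56006.

1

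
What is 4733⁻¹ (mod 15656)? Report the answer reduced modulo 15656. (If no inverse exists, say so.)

Run Euclid on (15656, 4733):
15656 = 3*4733 + 1457
4733 = 3*1457 + 362
1457 = 4*362 + 9
362 = 40*9 + 2
9 = 4*2 + 1
2 = 2*1 + 0
gcd = 1, so the inverse exists. Back-substitute:
1 = 9 − 4·2
1 = −4·362 + 161·9
1 = 161·1457 − 648·362
1 = −648·4733 + 2105·1457
1 = 2105·15656 − 6963·4733
So 4733·(-6963) ≡ 1 (mod 15656), and -6963 ≡ 8693 (mod 15656).

8693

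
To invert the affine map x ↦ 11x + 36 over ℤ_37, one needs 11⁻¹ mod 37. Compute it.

Apply the Euclidean algorithm to 37 and 11:
37 = 3·11 + 4
11 = 2·4 + 3
4 = 1·3 + 1
3 = 3·1 + 0
Since gcd(11, 37) = 1, back-substitute to write 1 as a combination:
1 = 4 − 3
1 = −11 + 3·4
1 = 3·37 − 10·11
Thus 11·(-10) ≡ 1 (mod 37); reducing, -10 mod 37 = 27.

27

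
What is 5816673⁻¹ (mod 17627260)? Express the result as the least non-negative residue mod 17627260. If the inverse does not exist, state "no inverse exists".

Extended Euclidean algorithm:
17627260 = 3×5816673 + 177241
5816673 = 32×177241 + 144961
177241 = 1×144961 + 32280
144961 = 4×32280 + 15841
32280 = 2×15841 + 598
15841 = 26×598 + 293
598 = 2×293 + 12
293 = 24×12 + 5
12 = 2×5 + 2
5 = 2×2 + 1
2 = 2×1 + 0
gcd = 1, so the inverse exists. Back-substitute:
1 = 5 − 2·2
1 = −2·12 + 5·5
1 = 5·293 − 122·12
1 = −122·598 + 249·293
1 = 249·15841 − 6596·598
1 = −6596·32280 + 13441·15841
1 = 13441·144961 − 60360·32280
1 = −60360·177241 + 73801·144961
1 = 73801·5816673 − 2421992·177241
1 = −2421992·17627260 + 7339777·5816673
So 5816673·7339777 ≡ 1 (mod 17627260).

7339777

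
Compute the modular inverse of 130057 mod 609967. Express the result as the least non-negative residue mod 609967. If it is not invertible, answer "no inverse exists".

gcd(609967, 130057) by repeated division:
609967 = 4×130057 + 89739
130057 = 1×89739 + 40318
89739 = 2×40318 + 9103
40318 = 4×9103 + 3906
9103 = 2×3906 + 1291
3906 = 3×1291 + 33
1291 = 39×33 + 4
33 = 8×4 + 1
4 = 4×1 + 0
The gcd is 1. Working backward:
1 = 33 − 8·4
1 = −8·1291 + 313·33
1 = 313·3906 − 947·1291
1 = −947·9103 + 2207·3906
1 = 2207·40318 − 9775·9103
1 = −9775·89739 + 21757·40318
1 = 21757·130057 − 31532·89739
1 = −31532·609967 + 147885·130057
So 130057·147885 ≡ 1 (mod 609967).

147885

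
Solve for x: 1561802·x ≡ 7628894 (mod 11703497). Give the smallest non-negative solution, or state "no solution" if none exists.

5630820

First find gcd(1561802, 11703497):
11703497 = 7×1561802 + 770883
1561802 = 2×770883 + 20036
770883 = 38×20036 + 9515
20036 = 2×9515 + 1006
9515 = 9×1006 + 461
1006 = 2×461 + 84
461 = 5×84 + 41
84 = 2×41 + 2
41 = 20×2 + 1
2 = 2×1 + 0
gcd = 1, so a unique solution mod 11703497 exists.
Back-substitute for the Bézout coefficients:
1 = 41 − 20·2
1 = −20·84 + 41·41
1 = 41·461 − 225·84
1 = −225·1006 + 491·461
1 = 491·9515 − 4644·1006
1 = −4644·20036 + 9779·9515
1 = 9779·770883 − 376246·20036
1 = −376246·1561802 + 762271·770883
1 = 762271·11703497 − 5712143·1561802
So 1561802·(-5712143) ≡ 1 (mod 11703497), giving 1561802⁻¹ ≡ 5991354.
x ≡ 1561802⁻¹·7628894 ≡ 5991354·7628894 ≡ 5630820 (mod 11703497).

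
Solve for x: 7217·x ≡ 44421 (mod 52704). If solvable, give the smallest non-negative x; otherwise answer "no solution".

First find gcd(7217, 52704):
52704 = 7·7217 + 2185
7217 = 3·2185 + 662
2185 = 3·662 + 199
662 = 3·199 + 65
199 = 3·65 + 4
65 = 16·4 + 1
4 = 4·1 + 0
gcd = 1, so a unique solution mod 52704 exists.
Back-substitute for the Bézout coefficients:
1 = 65 − 16·4
1 = −16·199 + 49·65
1 = 49·662 − 163·199
1 = −163·2185 + 538·662
1 = 538·7217 − 1777·2185
1 = −1777·52704 + 12977·7217
So 7217·(12977) ≡ 1 (mod 52704), giving 7217⁻¹ ≡ 12977.
x ≡ 7217⁻¹·44421 ≡ 12977·44421 ≡ 27669 (mod 52704).

27669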